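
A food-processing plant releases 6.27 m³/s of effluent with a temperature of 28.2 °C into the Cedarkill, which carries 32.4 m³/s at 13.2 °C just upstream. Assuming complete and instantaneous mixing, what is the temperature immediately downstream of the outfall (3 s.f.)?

Flow-weighted mixing: C = (Q_r C_r + Q_w C_w)/(Q_r + Q_w)
= (32.4×13.2 + 6.27×28.2)/(32.4 + 6.27) = 604.5/38.67 = 15.63 °C.

15.6 °C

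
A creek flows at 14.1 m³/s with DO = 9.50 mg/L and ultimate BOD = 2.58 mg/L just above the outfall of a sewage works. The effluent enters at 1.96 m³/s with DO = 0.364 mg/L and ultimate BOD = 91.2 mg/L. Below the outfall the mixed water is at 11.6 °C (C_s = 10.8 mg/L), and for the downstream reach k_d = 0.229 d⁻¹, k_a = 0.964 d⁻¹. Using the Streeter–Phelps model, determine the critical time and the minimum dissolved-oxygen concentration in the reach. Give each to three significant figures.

t_c ≈ 0.780 d; minimum DO ≈ 8.14 mg/L

Mixed DO = (14.1×9.50 + 1.96×0.364)/(14.1+1.96) = 134.7/16.06 = 8.385 mg/L.
Mixed L₀ = (14.1×2.58 + 1.96×91.2)/(16.06) = 215.1/16.06 = 13.40 mg/L.
Initial deficit D₀ = C_s − DO₀ = 10.8 − 8.385 = 2.415 mg/L.
t_c = (1/0.7350) ln[(0.964/0.229)(1 − 2.415×0.7350/(0.229×13.40))] = 1.361 × ln(1.774) = 0.7797 d.
D_c = (0.229/0.964) × 13.40 × e^(−0.229×0.7797) = 0.2376 × 13.40 × 0.8365 = 2.662 mg/L.
Minimum DO = 10.8 − 2.662 = 8.138 mg/L.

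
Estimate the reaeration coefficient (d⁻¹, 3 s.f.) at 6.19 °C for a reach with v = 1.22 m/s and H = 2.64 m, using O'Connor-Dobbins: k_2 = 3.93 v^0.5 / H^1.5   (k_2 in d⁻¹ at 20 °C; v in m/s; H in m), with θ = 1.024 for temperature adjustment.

k_2 ≈ 0.729 d⁻¹

k_2(20) = 3.93 × 1.22^0.5 / 2.64^1.5 = 3.93 × 1.105 / 4.289 = 1.012 d⁻¹.
k_2(6.19) = 1.012 × 1.024^(6.19−20) = 1.012 × 0.7207 = 0.7293 d⁻¹.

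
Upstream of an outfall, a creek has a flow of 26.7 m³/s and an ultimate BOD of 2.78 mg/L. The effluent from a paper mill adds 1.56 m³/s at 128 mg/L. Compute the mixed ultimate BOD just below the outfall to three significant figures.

Flow-weighted mixing: C = (Q_r C_r + Q_w C_w)/(Q_r + Q_w)
= (26.7×2.78 + 1.56×128)/(26.7 + 1.56) = 273.9/28.26 = 9.692 mg/L.

9.69 mg/L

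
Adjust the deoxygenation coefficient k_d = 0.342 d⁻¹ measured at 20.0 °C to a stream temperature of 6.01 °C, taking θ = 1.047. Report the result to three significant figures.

k_d ≈ 0.180 d⁻¹

k_d(T₂) = k_d(T₁) · θ^(T₂−T₁) = 0.342 × 1.047^(6.01−20.0)
= 0.342 × 1.047^-14.0 = 0.342 × 0.5260 = 0.1799 d⁻¹.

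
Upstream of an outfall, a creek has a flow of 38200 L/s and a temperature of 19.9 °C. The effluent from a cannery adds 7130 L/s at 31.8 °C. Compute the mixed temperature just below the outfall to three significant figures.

21.8 °C

Flow-weighted mixing: C = (Q_r C_r + Q_w C_w)/(Q_r + Q_w)
= (38200×19.9 + 7130×31.8)/(38200 + 7130) = 986900/45330 = 21.77 °C.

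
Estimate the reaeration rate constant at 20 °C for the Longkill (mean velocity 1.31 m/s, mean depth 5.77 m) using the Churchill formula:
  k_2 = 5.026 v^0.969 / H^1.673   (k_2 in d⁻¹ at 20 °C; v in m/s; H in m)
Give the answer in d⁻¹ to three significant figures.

k_2 ≈ 0.348 d⁻¹

k_2 = 5.026 × 1.31^0.969 / 5.77^1.673 = 5.026 × 1.299 / 18.77 = 0.3479 d⁻¹.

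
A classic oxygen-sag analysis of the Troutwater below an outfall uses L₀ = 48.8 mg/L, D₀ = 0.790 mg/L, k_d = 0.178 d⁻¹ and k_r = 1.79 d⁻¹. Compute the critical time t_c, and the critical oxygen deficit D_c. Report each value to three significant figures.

With k_r/k_d = 10.06 and 1 − D₀(k_r−k_d)/(k_d L₀) = 0.8534,
t_c = ln(10.06 × 0.8534) / (1.79 − 0.178) = ln(8.582) / 1.612 = 2.150/1.612 = 1.334 d.
L(t_c) = L₀ e^(−k_d t_c) = 48.8 × 0.7887 = 38.49 mg/L, and at the critical point k_r D_c = k_d L, so D_c = (0.178/1.79) × 38.49 = 3.827 mg/L.

t_c ≈ 1.33 d; D_c ≈ 3.83 mg/L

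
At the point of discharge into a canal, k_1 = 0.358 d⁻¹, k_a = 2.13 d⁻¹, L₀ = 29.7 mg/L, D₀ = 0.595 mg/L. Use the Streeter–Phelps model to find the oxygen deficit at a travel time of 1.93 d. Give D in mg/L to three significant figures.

D ≈ 2.92 mg/L

k_1 L₀/(k_a−k_1) = 0.358×29.7/(2.13−0.358) = 10.63/1.772 = 6.000 mg/L.
e^(−k_1 t) = e^(−0.358×1.930) = 0.5011; e^(−k_a t) = e^(−2.13×1.930) = 0.01639.
D = 6.000 × (0.5011 − 0.01639) + 0.595 × 0.01639 = 2.908 + 0.009754 = 2.918 mg/L.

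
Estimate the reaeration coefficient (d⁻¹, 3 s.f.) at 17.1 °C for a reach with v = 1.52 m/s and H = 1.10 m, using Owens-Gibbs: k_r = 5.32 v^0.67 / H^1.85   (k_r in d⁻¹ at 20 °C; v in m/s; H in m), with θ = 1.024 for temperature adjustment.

k_r ≈ 5.51 d⁻¹

k_r(20) = 5.32 × 1.52^0.67 / 1.10^1.85 = 5.32 × 1.324 / 1.193 = 5.904 d⁻¹.
k_r(17.1) = 5.904 × 1.024^(17.1−20) = 5.904 × 0.9335 = 5.512 d⁻¹.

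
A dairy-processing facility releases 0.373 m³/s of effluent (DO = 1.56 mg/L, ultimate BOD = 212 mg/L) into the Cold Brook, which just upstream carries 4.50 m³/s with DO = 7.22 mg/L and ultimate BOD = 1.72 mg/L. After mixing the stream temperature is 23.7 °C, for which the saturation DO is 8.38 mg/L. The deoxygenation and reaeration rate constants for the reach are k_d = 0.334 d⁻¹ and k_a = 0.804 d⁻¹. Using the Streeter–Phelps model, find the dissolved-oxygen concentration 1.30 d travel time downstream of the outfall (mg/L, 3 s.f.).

DO ≈ 4.07 mg/L

Mixed DO = (4.50×7.22 + 0.373×1.56)/(4.50+0.373) = 33.07/4.873 = 6.787 mg/L.
Mixed L₀ = (4.50×1.72 + 0.373×212)/(4.873) = 86.82/4.873 = 17.82 mg/L.
Initial deficit D₀ = C_s − DO₀ = 8.38 − 6.787 = 1.593 mg/L.
D(1.30) = [0.334×17.82/(0.804−0.334)](e^(−0.334×1.30) − e^(−0.804×1.30)) + 1.593 e^(−0.804×1.30)
= 12.66 × (0.6478 − 0.3516) + 1.593 × 0.3516 = 4.310 mg/L.
DO = 8.38 − 4.310 = 4.070 mg/L.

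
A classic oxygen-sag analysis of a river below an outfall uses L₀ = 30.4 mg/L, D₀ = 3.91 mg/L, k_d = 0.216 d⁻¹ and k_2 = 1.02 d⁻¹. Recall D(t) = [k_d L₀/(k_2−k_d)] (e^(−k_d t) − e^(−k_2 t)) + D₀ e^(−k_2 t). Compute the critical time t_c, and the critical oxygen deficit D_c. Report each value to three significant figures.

With k_2/k_d = 4.722 and 1 − D₀(k_2−k_d)/(k_d L₀) = 0.5213,
t_c = ln(4.722 × 0.5213) / (1.02 − 0.216) = ln(2.461) / 0.8040 = 0.9008/0.8040 = 1.120 d.
D_c = (k_d/k_2) L₀ e^(−k_d t_c) = (0.216/1.02) × 30.4 × e^(−0.216×1.120) = 0.2118 × 30.4 × 0.7851 = 5.054 mg/L.

t_c ≈ 1.12 d; D_c ≈ 5.05 mg/L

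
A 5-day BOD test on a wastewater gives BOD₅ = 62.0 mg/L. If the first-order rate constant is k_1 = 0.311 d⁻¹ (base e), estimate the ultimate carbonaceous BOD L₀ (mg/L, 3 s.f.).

L₀ ≈ 78.6 mg/L

BOD₅ = L₀(1 − e^(−5k_1)) ⇒ L₀ = BOD₅ / (1 − e^(−5×0.311))
= 62.0 / (1 − 0.2112) = 62.0 / 0.7888 = 78.60 mg/L.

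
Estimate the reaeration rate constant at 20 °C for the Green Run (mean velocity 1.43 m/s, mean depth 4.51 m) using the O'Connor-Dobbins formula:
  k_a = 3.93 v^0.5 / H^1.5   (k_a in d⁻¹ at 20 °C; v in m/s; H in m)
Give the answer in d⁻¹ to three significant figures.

k_a ≈ 0.491 d⁻¹

k_a = 3.93 × 1.43^0.5 / 4.51^1.5 = 3.93 × 1.196 / 9.578 = 0.4907 d⁻¹.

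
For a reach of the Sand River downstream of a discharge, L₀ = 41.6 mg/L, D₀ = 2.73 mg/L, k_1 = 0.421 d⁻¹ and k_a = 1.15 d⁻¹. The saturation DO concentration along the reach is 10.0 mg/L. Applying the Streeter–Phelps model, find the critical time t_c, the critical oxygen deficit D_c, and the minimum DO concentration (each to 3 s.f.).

With k_a/k_1 = 2.732 and 1 − D₀(k_a−k_1)/(k_1 L₀) = 0.8864,
t_c = ln(2.732 × 0.8864) / (1.15 − 0.421) = ln(2.421) / 0.7290 = 0.8843/0.7290 = 1.213 d.
D_c = (k_1/k_a) L₀ e^(−k_1 t_c) = (0.421/1.15) × 41.6 × e^(−0.421×1.213) = 0.3661 × 41.6 × 0.6001 = 9.139 mg/L.
Minimum DO = C_s − D_c = 10.0 − 9.139 = 0.8610 mg/L.

t_c ≈ 1.21 d; D_c ≈ 9.14 mg/L; min DO ≈ 0.861 mg/L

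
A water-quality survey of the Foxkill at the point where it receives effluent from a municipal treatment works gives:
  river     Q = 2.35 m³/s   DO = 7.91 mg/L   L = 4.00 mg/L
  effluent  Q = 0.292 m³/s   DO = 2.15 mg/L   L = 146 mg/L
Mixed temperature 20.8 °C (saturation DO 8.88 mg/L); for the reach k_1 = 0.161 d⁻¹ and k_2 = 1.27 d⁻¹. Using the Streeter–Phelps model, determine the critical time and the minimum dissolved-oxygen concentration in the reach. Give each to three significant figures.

Mixed DO = (2.35×7.91 + 0.292×2.15)/(2.35+0.292) = 19.22/2.642 = 7.273 mg/L.
Mixed L₀ = (2.35×4.00 + 0.292×146)/(2.642) = 52.03/2.642 = 19.69 mg/L.
Initial deficit D₀ = C_s − DO₀ = 8.88 − 7.273 = 1.607 mg/L.
t_c = (1/1.109) ln[(1.27/0.161)(1 − 1.607×1.109/(0.161×19.69))] = 0.9017 × ln(3.456) = 1.118 d.
D_c = (0.161/1.27) × 19.69 × e^(−0.161×1.118) = 0.1268 × 19.69 × 0.8353 = 2.085 mg/L.
Minimum DO = 8.88 − 2.085 = 6.795 mg/L.

t_c ≈ 1.12 d; minimum DO ≈ 6.79 mg/L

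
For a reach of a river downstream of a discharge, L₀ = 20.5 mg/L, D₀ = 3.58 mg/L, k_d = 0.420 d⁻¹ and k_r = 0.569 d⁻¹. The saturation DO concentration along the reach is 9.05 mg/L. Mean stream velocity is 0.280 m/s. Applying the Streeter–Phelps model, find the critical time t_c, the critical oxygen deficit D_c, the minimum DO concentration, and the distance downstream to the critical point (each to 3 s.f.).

With k_r/k_d = 1.355 and 1 − D₀(k_r−k_d)/(k_d L₀) = 0.9380,
t_c = ln(1.355 × 0.9380) / (0.569 − 0.420) = ln(1.271) / 0.1490 = 0.2397/0.1490 = 1.609 d.
L(t_c) = L₀ e^(−k_d t_c) = 20.5 × 0.5089 = 10.43 mg/L, and at the critical point k_r D_c = k_d L, so D_c = (0.420/0.569) × 10.43 = 7.700 mg/L.
Minimum DO = C_s − D_c = 9.05 − 7.700 = 1.350 mg/L.
x_c = v t_c = 0.280 m/s × 1.609 d × 86400 s/d = 38910 m ≈ 38.9 km.

t_c ≈ 1.61 d; D_c ≈ 7.70 mg/L; min DO ≈ 1.35 mg/L; x_c ≈ 38.9 km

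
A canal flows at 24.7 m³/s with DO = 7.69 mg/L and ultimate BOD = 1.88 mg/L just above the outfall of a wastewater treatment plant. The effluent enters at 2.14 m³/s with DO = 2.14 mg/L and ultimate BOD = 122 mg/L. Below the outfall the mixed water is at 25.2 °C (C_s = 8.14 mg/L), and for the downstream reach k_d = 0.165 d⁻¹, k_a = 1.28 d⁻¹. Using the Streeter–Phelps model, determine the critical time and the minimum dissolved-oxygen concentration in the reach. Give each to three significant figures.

t_c ≈ 1.17 d; minimum DO ≈ 6.92 mg/L

Mixed DO = (24.7×7.69 + 2.14×2.14)/(24.7+2.14) = 194.5/26.84 = 7.247 mg/L.
Mixed L₀ = (24.7×1.88 + 2.14×122)/(26.84) = 307.5/26.84 = 11.46 mg/L.
Initial deficit D₀ = C_s − DO₀ = 8.14 − 7.247 = 0.8925 mg/L.
t_c = (1/1.115) ln[(1.28/0.165)(1 − 0.8925×1.115/(0.165×11.46))] = 0.8969 × ln(3.674) = 1.167 d.
D_c = (0.165/1.28) × 11.46 × e^(−0.165×1.167) = 0.1289 × 11.46 × 0.8248 = 1.218 mg/L.
Minimum DO = 8.14 − 1.218 = 6.922 mg/L.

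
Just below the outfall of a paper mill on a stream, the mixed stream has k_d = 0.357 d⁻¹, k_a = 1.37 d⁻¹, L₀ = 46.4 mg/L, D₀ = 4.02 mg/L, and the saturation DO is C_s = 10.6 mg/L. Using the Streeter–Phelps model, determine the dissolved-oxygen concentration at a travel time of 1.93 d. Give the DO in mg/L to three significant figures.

k_d L₀/(k_a−k_d) = 0.357×46.4/(1.37−0.357) = 16.56/1.013 = 16.35 mg/L.
e^(−k_d t) = e^(−0.357×1.930) = 0.5021; e^(−k_a t) = e^(−1.37×1.930) = 0.07107.
D = 16.35 × (0.5021 − 0.07107) + 4.02 × 0.07107 = 7.048 + 0.2857 = 7.334 mg/L.
DO = C_s − D = 10.6 − 7.334 = 3.266 mg/L.

DO ≈ 3.27 mg/L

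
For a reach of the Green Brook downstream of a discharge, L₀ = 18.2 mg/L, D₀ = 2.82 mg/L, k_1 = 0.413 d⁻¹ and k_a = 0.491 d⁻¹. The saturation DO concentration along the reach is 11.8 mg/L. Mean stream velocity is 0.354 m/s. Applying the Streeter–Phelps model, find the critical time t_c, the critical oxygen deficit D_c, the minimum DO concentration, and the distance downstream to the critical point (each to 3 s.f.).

t_c ≈ 1.84 d; D_c ≈ 7.17 mg/L; min DO ≈ 4.63 mg/L; x_c ≈ 56.2 km

t_c = [1/(k_a−k_1)] ln[(k_a/k_1)(1 − D₀(k_a−k_1)/(k_1 L₀))]
= [1/(0.491−0.413)] ln[(0.491/0.413)(1 − 2.82×0.07800/(0.413×18.2))]
= (1/0.07800) ln[1.189 × 0.9707] = 12.82 × ln(1.154) = 12.82 × 0.1433 = 1.837 d.
L(t_c) = L₀ e^(−k_1 t_c) = 18.2 × 0.4683 = 8.522 mg/L, and at the critical point k_a D_c = k_1 L, so D_c = (0.413/0.491) × 8.522 = 7.168 mg/L.
Minimum DO = C_s − D_c = 11.8 − 7.168 = 4.632 mg/L.
x_c = v t_c = 0.354 m/s × 1.837 d × 86400 s/d = 56190 m ≈ 56.2 km.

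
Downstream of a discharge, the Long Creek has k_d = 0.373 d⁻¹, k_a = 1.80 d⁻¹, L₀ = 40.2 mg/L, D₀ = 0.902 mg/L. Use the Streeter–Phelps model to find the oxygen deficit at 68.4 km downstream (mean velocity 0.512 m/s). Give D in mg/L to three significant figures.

D ≈ 5.31 mg/L

Travel time t = x/v = 68.4 km / (0.512 m/s) = 68400 m / 0.512 m/s = 133600 s = 1.546 d.
k_d L₀/(k_a−k_d) = 0.373×40.2/(1.80−0.373) = 14.99/1.427 = 10.51 mg/L.
e^(−k_d t) = e^(−0.373×1.546) = 0.5617; e^(−k_a t) = e^(−1.80×1.546) = 0.06184.
D = 10.51 × (0.5617 − 0.06184) + 0.902 × 0.06184 = 5.253 + 0.05578 = 5.308 mg/L.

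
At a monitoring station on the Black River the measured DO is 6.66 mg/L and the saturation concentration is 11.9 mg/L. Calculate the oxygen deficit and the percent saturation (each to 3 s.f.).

D ≈ 5.24 mg/L; 56.0 % saturation

D = C_s − C = 11.9 − 6.66 = 5.24 mg/L.
% saturation = 6.66/11.9 × 100 = 56.0 %.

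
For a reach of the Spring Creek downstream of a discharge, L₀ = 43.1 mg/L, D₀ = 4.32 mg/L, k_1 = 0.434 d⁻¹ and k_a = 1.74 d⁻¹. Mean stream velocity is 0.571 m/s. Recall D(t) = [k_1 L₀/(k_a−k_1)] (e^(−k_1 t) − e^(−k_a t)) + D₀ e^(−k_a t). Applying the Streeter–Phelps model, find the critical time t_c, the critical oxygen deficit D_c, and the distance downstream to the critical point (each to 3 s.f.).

t_c = [1/(k_a−k_1)] ln[(k_a/k_1)(1 − D₀(k_a−k_1)/(k_1 L₀))]
= [1/(1.74−0.434)] ln[(1.74/0.434)(1 − 4.32×1.306/(0.434×43.1))]
= (1/1.306) ln[4.009 × 0.6984] = 0.7657 × ln(2.800) = 0.7657 × 1.030 = 0.7884 d.
D_c = (k_1/k_a) L₀ e^(−k_1 t_c) = (0.434/1.74) × 43.1 × e^(−0.434×0.7884) = 0.2494 × 43.1 × 0.7102 = 7.635 mg/L.
x_c = v t_c = 0.571 m/s × 0.7884 d × 86400 s/d = 38890 m ≈ 38.9 km.

t_c ≈ 0.788 d; D_c ≈ 7.64 mg/L; x_c ≈ 38.9 km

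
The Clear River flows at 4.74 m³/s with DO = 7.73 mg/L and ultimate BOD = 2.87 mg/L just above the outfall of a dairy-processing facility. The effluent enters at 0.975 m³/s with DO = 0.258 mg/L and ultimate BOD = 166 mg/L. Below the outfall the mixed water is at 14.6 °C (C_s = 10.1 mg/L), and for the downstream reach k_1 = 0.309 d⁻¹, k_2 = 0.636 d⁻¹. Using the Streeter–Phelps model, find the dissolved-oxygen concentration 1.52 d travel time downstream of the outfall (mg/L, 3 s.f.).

Mixed DO = (4.74×7.73 + 0.975×0.258)/(4.74+0.975) = 36.89/5.715 = 6.455 mg/L.
Mixed L₀ = (4.74×2.87 + 0.975×166)/(5.715) = 175.5/5.715 = 30.70 mg/L.
Initial deficit D₀ = C_s − DO₀ = 10.1 − 6.455 = 3.645 mg/L.
D(1.52) = [0.309×30.70/(0.636−0.309)](e^(−0.309×1.52) − e^(−0.636×1.52)) + 3.645 e^(−0.636×1.52)
= 29.01 × (0.6252 − 0.3803) + 3.645 × 0.3803 = 8.490 mg/L.
DO = 10.1 − 8.490 = 1.610 mg/L.

DO ≈ 1.61 mg/L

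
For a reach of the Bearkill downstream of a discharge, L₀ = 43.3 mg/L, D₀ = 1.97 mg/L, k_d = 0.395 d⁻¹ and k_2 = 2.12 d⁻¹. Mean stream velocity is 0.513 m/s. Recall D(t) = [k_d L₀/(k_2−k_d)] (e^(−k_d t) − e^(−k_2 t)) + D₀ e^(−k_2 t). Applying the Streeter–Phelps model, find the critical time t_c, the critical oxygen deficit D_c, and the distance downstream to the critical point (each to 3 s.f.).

t_c ≈ 0.846 d; D_c ≈ 5.78 mg/L; x_c ≈ 37.5 km

At the critical point dD/dt = 0, so k_d L₀ e^(−k_d t) = k_2 D. Substituting D(t) from the Streeter–Phelps equation and solving for t gives
t_c = ln[(k_2/k_d)(1 − D₀(k_2−k_d)/(k_d L₀))] / (k_2−k_d).
Here k_2−k_d = 1.725 d⁻¹ and 1 − D₀(k_2−k_d)/(k_d L₀) = 1 − 1.97×1.725/(0.395×43.3) = 0.8013, so
t_c = ln(5.367 × 0.8013) / 1.725 = 1.459 / 1.725 = 0.8457 d.
L(t_c) = L₀ e^(−k_d t_c) = 43.3 × 0.7160 = 31.00 mg/L, and at the critical point k_2 D_c = k_d L, so D_c = (0.395/2.12) × 31.00 = 5.777 mg/L.
x_c = v t_c = 0.513 m/s × 0.8457 d × 86400 s/d = 37480 m ≈ 37.5 km.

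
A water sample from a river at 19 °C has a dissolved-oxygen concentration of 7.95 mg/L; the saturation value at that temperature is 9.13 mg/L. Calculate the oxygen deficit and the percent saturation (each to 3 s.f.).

D ≈ 1.18 mg/L; 87.1 % saturation

D = C_s − C = 9.13 − 7.95 = 1.18 mg/L.
% saturation = 7.95/9.13 × 100 = 87.1 %.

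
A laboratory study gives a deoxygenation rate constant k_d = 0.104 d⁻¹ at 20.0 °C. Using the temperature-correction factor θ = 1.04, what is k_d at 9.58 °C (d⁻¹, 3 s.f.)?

k_d(T₂) = k_d(T₁) · θ^(T₂−T₁) = 0.104 × 1.04^(9.58−20.0)
= 0.104 × 1.04^-10.4 = 0.104 × 0.6645 = 0.06911 d⁻¹.

k_d ≈ 0.0691 d⁻¹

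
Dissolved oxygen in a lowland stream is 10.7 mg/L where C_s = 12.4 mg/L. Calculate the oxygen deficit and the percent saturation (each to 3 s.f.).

D ≈ 1.70 mg/L; 86.3 % saturation

D = C_s − C = 12.4 − 10.7 = 1.70 mg/L.
% saturation = 10.7/12.4 × 100 = 86.3 %.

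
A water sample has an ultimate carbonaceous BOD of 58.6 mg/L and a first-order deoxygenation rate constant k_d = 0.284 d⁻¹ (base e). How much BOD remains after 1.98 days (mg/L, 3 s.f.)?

L_t = L₀ e^(−k_d t) = 58.6 × e^(−0.284×1.98) = 58.6 × 0.5699 = 33.40 mg/L.

L ≈ 33.4 mg/L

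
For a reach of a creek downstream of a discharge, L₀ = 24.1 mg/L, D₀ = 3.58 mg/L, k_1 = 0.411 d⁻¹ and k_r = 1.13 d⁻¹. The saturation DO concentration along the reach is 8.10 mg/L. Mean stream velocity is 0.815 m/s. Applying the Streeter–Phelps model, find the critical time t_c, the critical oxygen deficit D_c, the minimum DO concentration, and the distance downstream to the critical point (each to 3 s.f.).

t_c ≈ 0.988 d; D_c ≈ 5.84 mg/L; min DO ≈ 2.26 mg/L; x_c ≈ 69.6 km

At the critical point dD/dt = 0, so k_1 L₀ e^(−k_1 t) = k_r D. Substituting D(t) from the Streeter–Phelps equation and solving for t gives
t_c = ln[(k_r/k_1)(1 − D₀(k_r−k_1)/(k_1 L₀))] / (k_r−k_1).
Here k_r−k_1 = 0.7190 d⁻¹ and 1 − D₀(k_r−k_1)/(k_1 L₀) = 1 − 3.58×0.7190/(0.411×24.1) = 0.7401, so
t_c = ln(2.749 × 0.7401) / 0.7190 = 0.7105 / 0.7190 = 0.9881 d.
D_c = (k_1/k_r) L₀ e^(−k_1 t_c) = (0.411/1.13) × 24.1 × e^(−0.411×0.9881) = 0.3637 × 24.1 × 0.6662 = 5.840 mg/L.
Minimum DO = C_s − D_c = 8.10 − 5.840 = 2.260 mg/L.
x_c = v t_c = 0.815 m/s × 0.9881 d × 86400 s/d = 69580 m ≈ 69.6 km.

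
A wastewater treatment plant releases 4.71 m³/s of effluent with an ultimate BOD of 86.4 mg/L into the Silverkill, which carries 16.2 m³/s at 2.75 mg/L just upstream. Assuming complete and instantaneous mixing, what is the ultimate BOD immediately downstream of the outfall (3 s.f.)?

21.6 mg/L

Flow-weighted mixing: C = (Q_r C_r + Q_w C_w)/(Q_r + Q_w)
= (16.2×2.75 + 4.71×86.4)/(16.2 + 4.71) = 451.5/20.91 = 21.59 mg/L.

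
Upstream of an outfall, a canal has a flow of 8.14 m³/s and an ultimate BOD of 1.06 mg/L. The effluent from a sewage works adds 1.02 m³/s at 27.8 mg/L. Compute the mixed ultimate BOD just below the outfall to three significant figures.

4.04 mg/L

Flow-weighted mixing: C = (Q_r C_r + Q_w C_w)/(Q_r + Q_w)
= (8.14×1.06 + 1.02×27.8)/(8.14 + 1.02) = 36.98/9.160 = 4.038 mg/L.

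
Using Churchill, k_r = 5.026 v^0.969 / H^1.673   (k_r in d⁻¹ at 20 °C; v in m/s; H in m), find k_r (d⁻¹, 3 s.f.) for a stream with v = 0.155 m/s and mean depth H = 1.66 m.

k_r = 5.026 × 0.155^0.969 / 1.66^1.673 = 5.026 × 0.1642 / 2.335 = 0.3535 d⁻¹.

k_r ≈ 0.354 d⁻¹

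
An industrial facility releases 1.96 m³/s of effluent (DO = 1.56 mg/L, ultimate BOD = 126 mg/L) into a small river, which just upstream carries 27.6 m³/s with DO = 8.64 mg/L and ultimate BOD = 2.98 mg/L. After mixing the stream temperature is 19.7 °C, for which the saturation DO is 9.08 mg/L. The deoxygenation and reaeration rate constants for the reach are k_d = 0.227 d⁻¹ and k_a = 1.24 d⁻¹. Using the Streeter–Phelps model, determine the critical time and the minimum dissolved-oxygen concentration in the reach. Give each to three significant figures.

Mixed DO = (27.6×8.64 + 1.96×1.56)/(27.6+1.96) = 241.5/29.56 = 8.171 mg/L.
Mixed L₀ = (27.6×2.98 + 1.96×126)/(29.56) = 329.2/29.56 = 11.14 mg/L.
Initial deficit D₀ = C_s − DO₀ = 9.08 − 8.171 = 0.9094 mg/L.
t_c = (1/1.013) ln[(1.24/0.227)(1 − 0.9094×1.013/(0.227×11.14))] = 0.9872 × ln(3.472) = 1.229 d.
D_c = (0.227/1.24) × 11.14 × e^(−0.227×1.229) = 0.1831 × 11.14 × 0.7566 = 1.543 mg/L.
Minimum DO = 9.08 − 1.543 = 7.537 mg/L.

t_c ≈ 1.23 d; minimum DO ≈ 7.54 mg/L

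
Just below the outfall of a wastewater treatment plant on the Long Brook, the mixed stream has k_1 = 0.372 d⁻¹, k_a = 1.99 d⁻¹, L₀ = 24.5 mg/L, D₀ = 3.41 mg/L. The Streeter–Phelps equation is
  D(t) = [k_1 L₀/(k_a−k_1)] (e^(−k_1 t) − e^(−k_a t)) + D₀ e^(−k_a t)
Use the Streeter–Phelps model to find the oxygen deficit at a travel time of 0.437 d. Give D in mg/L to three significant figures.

D ≈ 3.86 mg/L

k_1 L₀/(k_a−k_1) = 0.372×24.5/(1.99−0.372) = 9.114/1.618 = 5.633 mg/L.
e^(−k_1 t) = e^(−0.372×0.4370) = 0.8500; e^(−k_a t) = e^(−1.99×0.4370) = 0.4191.
D = 5.633 × (0.8500 − 0.4191) + 3.41 × 0.4191 = 2.427 + 1.429 = 3.856 mg/L.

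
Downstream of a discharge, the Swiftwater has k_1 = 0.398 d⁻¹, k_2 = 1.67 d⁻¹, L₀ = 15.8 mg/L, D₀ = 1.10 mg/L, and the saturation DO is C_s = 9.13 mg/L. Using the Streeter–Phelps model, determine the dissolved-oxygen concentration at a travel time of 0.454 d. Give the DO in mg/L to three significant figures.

DO ≈ 6.80 mg/L

k_1 L₀/(k_2−k_1) = 0.398×15.8/(1.67−0.398) = 6.288/1.272 = 4.944 mg/L.
e^(−k_1 t) = e^(−0.398×0.4540) = 0.8347; e^(−k_2 t) = e^(−1.67×0.4540) = 0.4685.
D = 4.944 × (0.8347 − 0.4685) + 1.10 × 0.4685 = 1.810 + 0.5154 = 2.326 mg/L.
DO = C_s − D = 9.13 − 2.326 = 6.804 mg/L.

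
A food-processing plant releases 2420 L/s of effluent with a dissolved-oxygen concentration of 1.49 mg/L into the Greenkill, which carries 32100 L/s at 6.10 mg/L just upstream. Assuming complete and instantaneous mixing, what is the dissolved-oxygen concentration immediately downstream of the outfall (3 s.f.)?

5.78 mg/L

Flow-weighted mixing: C = (Q_r C_r + Q_w C_w)/(Q_r + Q_w)
= (32100×6.10 + 2420×1.49)/(32100 + 2420) = 199400/34520 = 5.777 mg/L.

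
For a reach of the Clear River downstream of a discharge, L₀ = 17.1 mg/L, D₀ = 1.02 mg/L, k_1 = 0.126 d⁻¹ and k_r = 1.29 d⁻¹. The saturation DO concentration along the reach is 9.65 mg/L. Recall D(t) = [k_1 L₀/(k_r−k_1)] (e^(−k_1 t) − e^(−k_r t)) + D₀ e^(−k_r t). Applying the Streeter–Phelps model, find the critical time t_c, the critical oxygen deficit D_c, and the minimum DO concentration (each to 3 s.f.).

t_c ≈ 1.31 d; D_c ≈ 1.42 mg/L; min DO ≈ 8.23 mg/L

With k_r/k_1 = 10.24 and 1 − D₀(k_r−k_1)/(k_1 L₀) = 0.4490,
t_c = ln(10.24 × 0.4490) / (1.29 − 0.126) = ln(4.596) / 1.164 = 1.525/1.164 = 1.310 d.
D_c = (k_1/k_r) L₀ e^(−k_1 t_c) = (0.126/1.29) × 17.1 × e^(−0.126×1.310) = 0.09767 × 17.1 × 0.8478 = 1.416 mg/L.
Minimum DO = C_s − D_c = 9.65 − 1.416 = 8.234 mg/L.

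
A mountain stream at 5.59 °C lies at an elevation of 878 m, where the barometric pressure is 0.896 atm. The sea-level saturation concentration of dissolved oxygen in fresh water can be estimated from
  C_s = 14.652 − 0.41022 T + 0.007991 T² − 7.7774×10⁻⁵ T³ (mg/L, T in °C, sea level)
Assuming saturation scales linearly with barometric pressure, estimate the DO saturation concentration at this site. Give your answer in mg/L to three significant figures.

At sea level: C_s = 14.652 − 0.41022×5.59 + 0.007991×5.59² − 7.7774×10⁻⁵×5.59³ = 12.59 mg/L.
Pressure correction: C_s' = 12.59 × 0.896 = 11.29 mg/L.

C_s ≈ 11.3 mg/L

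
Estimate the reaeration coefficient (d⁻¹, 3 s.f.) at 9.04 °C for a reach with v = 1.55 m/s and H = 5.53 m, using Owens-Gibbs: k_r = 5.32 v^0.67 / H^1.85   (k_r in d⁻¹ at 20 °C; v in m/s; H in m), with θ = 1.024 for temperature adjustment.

k_r(20) = 5.32 × 1.55^0.67 / 5.53^1.85 = 5.32 × 1.341 / 23.66 = 0.3016 d⁻¹.
k_r(9.04) = 0.3016 × 1.024^(9.04−20) = 0.3016 × 0.7711 = 0.2325 d⁻¹.

k_r ≈ 0.233 d⁻¹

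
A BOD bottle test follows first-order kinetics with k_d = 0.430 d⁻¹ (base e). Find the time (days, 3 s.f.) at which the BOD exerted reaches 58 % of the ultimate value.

t ≈ 2.02 d

y/L₀ = 1 − e^(−k_d t) = 0.58 ⇒ e^(−k_d t) = 0.420
t = −ln(0.420) / 0.430 = 0.8675 / 0.430 = 2.017 d.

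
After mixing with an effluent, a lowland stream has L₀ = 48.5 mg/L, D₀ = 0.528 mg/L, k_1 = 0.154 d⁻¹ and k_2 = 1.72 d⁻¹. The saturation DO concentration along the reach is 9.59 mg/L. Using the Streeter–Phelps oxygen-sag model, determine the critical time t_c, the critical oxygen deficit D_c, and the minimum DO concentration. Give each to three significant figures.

t_c = [1/(k_2−k_1)] ln[(k_2/k_1)(1 − D₀(k_2−k_1)/(k_1 L₀))]
= [1/(1.72−0.154)] ln[(1.72/0.154)(1 − 0.528×1.566/(0.154×48.5))]
= (1/1.566) ln[11.17 × 0.8893] = 0.6386 × ln(9.932) = 0.6386 × 2.296 = 1.466 d.
D_c = (k_1/k_2) L₀ e^(−k_1 t_c) = (0.154/1.72) × 48.5 × e^(−0.154×1.466) = 0.08953 × 48.5 × 0.7979 = 3.465 mg/L.
Minimum DO = C_s − D_c = 9.59 − 3.465 = 6.125 mg/L.

t_c ≈ 1.47 d; D_c ≈ 3.46 mg/L; min DO ≈ 6.13 mg/L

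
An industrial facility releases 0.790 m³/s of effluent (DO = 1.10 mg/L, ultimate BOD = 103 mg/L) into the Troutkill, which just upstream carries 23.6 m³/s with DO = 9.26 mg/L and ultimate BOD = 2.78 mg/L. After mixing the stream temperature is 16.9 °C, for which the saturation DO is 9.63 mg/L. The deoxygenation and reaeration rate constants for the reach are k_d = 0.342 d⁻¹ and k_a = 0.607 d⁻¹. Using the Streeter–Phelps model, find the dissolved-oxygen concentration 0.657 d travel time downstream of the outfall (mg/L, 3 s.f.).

Mixed DO = (23.6×9.26 + 0.790×1.10)/(23.6+0.790) = 219.4/24.39 = 8.996 mg/L.
Mixed L₀ = (23.6×2.78 + 0.790×103)/(24.39) = 147.0/24.39 = 6.026 mg/L.
Initial deficit D₀ = C_s − DO₀ = 9.63 − 8.996 = 0.6343 mg/L.
D(0.657) = [0.342×6.026/(0.607−0.342)](e^(−0.342×0.657) − e^(−0.607×0.657)) + 0.6343 e^(−0.607×0.657)
= 7.777 × (0.7988 − 0.6711) + 0.6343 × 0.6711 = 1.418 mg/L.
DO = 9.63 − 1.418 = 8.212 mg/L.

DO ≈ 8.21 mg/L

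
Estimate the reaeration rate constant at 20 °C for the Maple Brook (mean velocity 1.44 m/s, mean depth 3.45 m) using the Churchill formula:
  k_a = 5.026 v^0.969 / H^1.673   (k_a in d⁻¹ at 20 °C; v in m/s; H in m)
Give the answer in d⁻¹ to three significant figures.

k_a ≈ 0.901 d⁻¹

k_a = 5.026 × 1.44^0.969 / 3.45^1.673 = 5.026 × 1.424 / 7.939 = 0.9014 d⁻¹.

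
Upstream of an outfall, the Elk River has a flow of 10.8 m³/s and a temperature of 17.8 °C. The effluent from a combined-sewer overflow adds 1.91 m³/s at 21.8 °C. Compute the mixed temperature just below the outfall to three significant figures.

18.4 °C

Flow-weighted mixing: C = (Q_r C_r + Q_w C_w)/(Q_r + Q_w)
= (10.8×17.8 + 1.91×21.8)/(10.8 + 1.91) = 233.9/12.71 = 18.40 °C.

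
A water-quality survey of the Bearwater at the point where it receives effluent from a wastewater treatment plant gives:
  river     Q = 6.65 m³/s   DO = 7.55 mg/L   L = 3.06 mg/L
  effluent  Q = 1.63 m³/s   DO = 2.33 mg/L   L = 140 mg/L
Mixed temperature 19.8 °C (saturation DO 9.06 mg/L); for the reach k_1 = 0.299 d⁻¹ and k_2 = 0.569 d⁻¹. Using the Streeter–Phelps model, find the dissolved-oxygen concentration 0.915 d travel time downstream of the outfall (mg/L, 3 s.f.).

DO ≈ 2.02 mg/L

Mixed DO = (6.65×7.55 + 1.63×2.33)/(6.65+1.63) = 54.01/8.280 = 6.522 mg/L.
Mixed L₀ = (6.65×3.06 + 1.63×140)/(8.280) = 248.5/8.280 = 30.02 mg/L.
Initial deficit D₀ = C_s − DO₀ = 9.06 − 6.522 = 2.538 mg/L.
D(0.915) = [0.299×30.02/(0.569−0.299)](e^(−0.299×0.915) − e^(−0.569×0.915)) + 2.538 e^(−0.569×0.915)
= 33.24 × (0.7606 − 0.5941) + 2.538 × 0.5941 = 7.043 mg/L.
DO = 9.06 − 7.043 = 2.017 mg/L.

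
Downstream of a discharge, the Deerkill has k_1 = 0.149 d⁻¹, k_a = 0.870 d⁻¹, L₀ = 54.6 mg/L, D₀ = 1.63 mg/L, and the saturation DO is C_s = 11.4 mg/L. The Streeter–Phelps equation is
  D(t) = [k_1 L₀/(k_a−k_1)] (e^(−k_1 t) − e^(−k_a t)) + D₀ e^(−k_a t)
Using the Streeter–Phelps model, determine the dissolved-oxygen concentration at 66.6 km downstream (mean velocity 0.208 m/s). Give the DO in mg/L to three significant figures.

Travel time t = x/v = 66.6 km / (0.208 m/s) = 66600 m / 0.208 m/s = 320200 s = 3.706 d.
k_1 L₀/(k_a−k_1) = 0.149×54.6/(0.870−0.149) = 8.135/0.7210 = 11.28 mg/L.
e^(−k_1 t) = e^(−0.149×3.706) = 0.5757; e^(−k_a t) = e^(−0.870×3.706) = 0.03979.
D = 11.28 × (0.5757 − 0.03979) + 1.63 × 0.03979 = 6.047 + 0.06486 = 6.112 mg/L.
DO = C_s − D = 11.4 − 6.112 = 5.288 mg/L.

DO ≈ 5.29 mg/L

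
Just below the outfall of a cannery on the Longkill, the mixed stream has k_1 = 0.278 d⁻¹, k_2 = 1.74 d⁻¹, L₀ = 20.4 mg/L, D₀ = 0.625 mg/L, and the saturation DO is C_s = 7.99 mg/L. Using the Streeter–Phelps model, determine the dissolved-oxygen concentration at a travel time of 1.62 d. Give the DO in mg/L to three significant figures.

k_1 L₀/(k_2−k_1) = 0.278×20.4/(1.74−0.278) = 5.671/1.462 = 3.879 mg/L.
e^(−k_1 t) = e^(−0.278×1.620) = 0.6374; e^(−k_2 t) = e^(−1.74×1.620) = 0.05968.
D = 3.879 × (0.6374 − 0.05968) + 0.625 × 0.05968 = 2.241 + 0.03730 = 2.278 mg/L.
DO = C_s − D = 7.99 − 2.278 = 5.712 mg/L.

DO ≈ 5.71 mg/L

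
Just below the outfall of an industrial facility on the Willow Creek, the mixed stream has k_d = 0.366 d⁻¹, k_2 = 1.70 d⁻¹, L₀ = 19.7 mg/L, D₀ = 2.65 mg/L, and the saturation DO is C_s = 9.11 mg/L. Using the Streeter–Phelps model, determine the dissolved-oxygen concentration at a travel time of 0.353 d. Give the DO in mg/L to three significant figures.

k_d L₀/(k_2−k_d) = 0.366×19.7/(1.70−0.366) = 7.210/1.334 = 5.405 mg/L.
e^(−k_d t) = e^(−0.366×0.3530) = 0.8788; e^(−k_2 t) = e^(−1.70×0.3530) = 0.5488.
D = 5.405 × (0.8788 − 0.5488) + 2.65 × 0.5488 = 1.784 + 1.454 = 3.238 mg/L.
DO = C_s − D = 9.11 − 3.238 = 5.872 mg/L.

DO ≈ 5.87 mg/L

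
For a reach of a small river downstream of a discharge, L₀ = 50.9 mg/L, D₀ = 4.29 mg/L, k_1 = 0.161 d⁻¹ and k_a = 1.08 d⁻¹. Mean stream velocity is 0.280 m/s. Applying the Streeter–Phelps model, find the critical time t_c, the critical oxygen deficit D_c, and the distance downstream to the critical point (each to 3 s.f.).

t_c ≈ 1.36 d; D_c ≈ 6.10 mg/L; x_c ≈ 32.8 km

With k_a/k_1 = 6.708 and 1 − D₀(k_a−k_1)/(k_1 L₀) = 0.5189,
t_c = ln(6.708 × 0.5189) / (1.08 − 0.161) = ln(3.481) / 0.9190 = 1.247/0.9190 = 1.357 d.
L(t_c) = L₀ e^(−k_1 t_c) = 50.9 × 0.8037 = 40.91 mg/L, and at the critical point k_a D_c = k_1 L, so D_c = (0.161/1.08) × 40.91 = 6.098 mg/L.
x_c = v t_c = 0.280 m/s × 1.357 d × 86400 s/d = 32830 m ≈ 32.8 km.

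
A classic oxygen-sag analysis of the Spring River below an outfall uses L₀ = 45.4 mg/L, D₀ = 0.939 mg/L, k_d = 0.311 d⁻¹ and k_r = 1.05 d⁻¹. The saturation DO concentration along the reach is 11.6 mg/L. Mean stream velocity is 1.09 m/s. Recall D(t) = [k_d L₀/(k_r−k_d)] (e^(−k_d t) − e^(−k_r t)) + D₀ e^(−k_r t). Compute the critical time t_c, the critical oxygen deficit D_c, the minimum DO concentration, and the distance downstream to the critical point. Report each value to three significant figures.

At the critical point dD/dt = 0, so k_d L₀ e^(−k_d t) = k_r D. Substituting D(t) from the Streeter–Phelps equation and solving for t gives
t_c = ln[(k_r/k_d)(1 − D₀(k_r−k_d)/(k_d L₀))] / (k_r−k_d).
Here k_r−k_d = 0.7390 d⁻¹ and 1 − D₀(k_r−k_d)/(k_d L₀) = 1 − 0.939×0.7390/(0.311×45.4) = 0.9509, so
t_c = ln(3.376 × 0.9509) / 0.7390 = 1.166 / 0.7390 = 1.578 d.
L(t_c) = L₀ e^(−k_d t_c) = 45.4 × 0.6121 = 27.79 mg/L, and at the critical point k_r D_c = k_d L, so D_c = (0.311/1.05) × 27.79 = 8.231 mg/L.
Minimum DO = C_s − D_c = 11.6 − 8.231 = 3.369 mg/L.
x_c = v t_c = 1.09 m/s × 1.578 d × 86400 s/d = 148600 m ≈ 149 km.

t_c ≈ 1.58 d; D_c ≈ 8.23 mg/L; min DO ≈ 3.37 mg/L; x_c ≈ 149 km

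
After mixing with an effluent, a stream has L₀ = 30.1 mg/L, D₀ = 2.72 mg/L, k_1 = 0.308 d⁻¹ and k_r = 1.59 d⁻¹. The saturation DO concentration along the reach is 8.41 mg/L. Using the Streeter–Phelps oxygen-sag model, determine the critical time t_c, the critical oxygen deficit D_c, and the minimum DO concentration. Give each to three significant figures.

With k_r/k_1 = 5.162 and 1 − D₀(k_r−k_1)/(k_1 L₀) = 0.6239,
t_c = ln(5.162 × 0.6239) / (1.59 − 0.308) = ln(3.221) / 1.282 = 1.170/1.282 = 0.9123 d.
L(t_c) = L₀ e^(−k_1 t_c) = 30.1 × 0.7550 = 22.73 mg/L, and at the critical point k_r D_c = k_1 L, so D_c = (0.308/1.59) × 22.73 = 4.402 mg/L.
Minimum DO = C_s − D_c = 8.41 − 4.402 = 4.008 mg/L.

t_c ≈ 0.912 d; D_c ≈ 4.40 mg/L; min DO ≈ 4.01 mg/L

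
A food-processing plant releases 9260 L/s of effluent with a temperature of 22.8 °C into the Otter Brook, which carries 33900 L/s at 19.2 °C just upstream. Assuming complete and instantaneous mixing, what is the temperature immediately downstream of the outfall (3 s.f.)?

Flow-weighted mixing: C = (Q_r C_r + Q_w C_w)/(Q_r + Q_w)
= (33900×19.2 + 9260×22.8)/(33900 + 9260) = 862000/43160 = 19.97 °C.

20.0 °C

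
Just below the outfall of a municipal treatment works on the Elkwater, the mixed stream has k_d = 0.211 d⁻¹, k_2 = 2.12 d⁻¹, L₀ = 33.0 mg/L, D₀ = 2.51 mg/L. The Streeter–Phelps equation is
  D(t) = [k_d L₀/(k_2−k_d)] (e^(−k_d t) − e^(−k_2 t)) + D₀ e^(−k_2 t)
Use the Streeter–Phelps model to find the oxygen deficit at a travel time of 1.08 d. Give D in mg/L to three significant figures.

k_d L₀/(k_2−k_d) = 0.211×33.0/(2.12−0.211) = 6.963/1.909 = 3.647 mg/L.
e^(−k_d t) = e^(−0.211×1.080) = 0.7962; e^(−k_2 t) = e^(−2.12×1.080) = 0.1013.
D = 3.647 × (0.7962 − 0.1013) + 2.51 × 0.1013 = 2.535 + 0.2543 = 2.789 mg/L.

D ≈ 2.79 mg/L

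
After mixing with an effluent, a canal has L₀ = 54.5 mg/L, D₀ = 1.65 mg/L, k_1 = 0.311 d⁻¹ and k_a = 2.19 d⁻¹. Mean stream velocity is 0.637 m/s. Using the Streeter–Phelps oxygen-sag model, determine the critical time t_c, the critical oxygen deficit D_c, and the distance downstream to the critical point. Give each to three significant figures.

At the critical point dD/dt = 0, so k_1 L₀ e^(−k_1 t) = k_a D. Substituting D(t) from the Streeter–Phelps equation and solving for t gives
t_c = ln[(k_a/k_1)(1 − D₀(k_a−k_1)/(k_1 L₀))] / (k_a−k_1).
Here k_a−k_1 = 1.879 d⁻¹ and 1 − D₀(k_a−k_1)/(k_1 L₀) = 1 − 1.65×1.879/(0.311×54.5) = 0.8171, so
t_c = ln(7.042 × 0.8171) / 1.879 = 1.750 / 1.879 = 0.9313 d.
L(t_c) = L₀ e^(−k_1 t_c) = 54.5 × 0.7485 = 40.80 mg/L, and at the critical point k_a D_c = k_1 L, so D_c = (0.311/2.19) × 40.80 = 5.793 mg/L.
x_c = v t_c = 0.637 m/s × 0.9313 d × 86400 s/d = 51250 m ≈ 51.3 km.

t_c ≈ 0.931 d; D_c ≈ 5.79 mg/L; x_c ≈ 51.3 km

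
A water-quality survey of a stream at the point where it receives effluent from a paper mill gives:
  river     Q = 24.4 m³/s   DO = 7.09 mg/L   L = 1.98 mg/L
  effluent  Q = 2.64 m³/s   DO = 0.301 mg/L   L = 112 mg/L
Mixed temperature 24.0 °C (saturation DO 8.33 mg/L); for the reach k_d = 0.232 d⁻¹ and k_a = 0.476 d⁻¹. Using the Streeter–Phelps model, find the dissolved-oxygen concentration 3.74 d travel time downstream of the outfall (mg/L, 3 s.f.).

Mixed DO = (24.4×7.09 + 2.64×0.301)/(24.4+2.64) = 173.8/27.04 = 6.427 mg/L.
Mixed L₀ = (24.4×1.98 + 2.64×112)/(27.04) = 344.0/27.04 = 12.72 mg/L.
Initial deficit D₀ = C_s − DO₀ = 8.33 − 6.427 = 1.903 mg/L.
D(3.74) = [0.232×12.72/(0.476−0.232)](e^(−0.232×3.74) − e^(−0.476×3.74)) + 1.903 e^(−0.476×3.74)
= 12.10 × (0.4199 − 0.1686) + 1.903 × 0.1686 = 3.361 mg/L.
DO = 8.33 − 3.361 = 4.969 mg/L.

DO ≈ 4.97 mg/L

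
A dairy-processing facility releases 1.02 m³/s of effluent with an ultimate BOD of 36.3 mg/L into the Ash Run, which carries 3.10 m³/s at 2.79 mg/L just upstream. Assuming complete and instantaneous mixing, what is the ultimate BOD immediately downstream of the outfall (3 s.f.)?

Flow-weighted mixing: C = (Q_r C_r + Q_w C_w)/(Q_r + Q_w)
= (3.10×2.79 + 1.02×36.3)/(3.10 + 1.02) = 45.67/4.120 = 11.09 mg/L.

11.1 mg/L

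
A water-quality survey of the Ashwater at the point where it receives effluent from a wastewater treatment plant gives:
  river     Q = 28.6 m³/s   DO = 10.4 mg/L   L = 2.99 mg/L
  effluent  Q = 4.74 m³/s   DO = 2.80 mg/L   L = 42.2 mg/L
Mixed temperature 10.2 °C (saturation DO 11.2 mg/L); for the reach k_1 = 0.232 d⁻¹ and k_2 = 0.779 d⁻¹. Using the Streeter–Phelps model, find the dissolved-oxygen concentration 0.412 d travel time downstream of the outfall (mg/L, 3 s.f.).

Mixed DO = (28.6×10.4 + 4.74×2.80)/(28.6+4.74) = 310.7/33.34 = 9.319 mg/L.
Mixed L₀ = (28.6×2.99 + 4.74×42.2)/(33.34) = 285.5/33.34 = 8.565 mg/L.
Initial deficit D₀ = C_s − DO₀ = 11.2 − 9.319 = 1.881 mg/L.
D(0.412) = [0.232×8.565/(0.779−0.232)](e^(−0.232×0.412) − e^(−0.779×0.412)) + 1.881 e^(−0.779×0.412)
= 3.632 × (0.9088 − 0.7255) + 1.881 × 0.7255 = 2.030 mg/L.
DO = 11.2 − 2.030 = 9.170 mg/L.

DO ≈ 9.17 mg/L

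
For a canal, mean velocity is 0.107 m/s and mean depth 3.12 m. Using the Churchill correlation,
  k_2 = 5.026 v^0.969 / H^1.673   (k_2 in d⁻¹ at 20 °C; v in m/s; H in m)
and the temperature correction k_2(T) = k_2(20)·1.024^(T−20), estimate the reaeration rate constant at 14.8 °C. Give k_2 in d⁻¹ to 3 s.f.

k_2 ≈ 0.0759 d⁻¹

k_2(20) = 5.026 × 0.107^0.969 / 3.12^1.673 = 5.026 × 0.1147 / 6.710 = 0.08590 d⁻¹.
k_2(14.8) = 0.08590 × 1.024^(14.8−20) = 0.08590 × 0.8840 = 0.07593 d⁻¹.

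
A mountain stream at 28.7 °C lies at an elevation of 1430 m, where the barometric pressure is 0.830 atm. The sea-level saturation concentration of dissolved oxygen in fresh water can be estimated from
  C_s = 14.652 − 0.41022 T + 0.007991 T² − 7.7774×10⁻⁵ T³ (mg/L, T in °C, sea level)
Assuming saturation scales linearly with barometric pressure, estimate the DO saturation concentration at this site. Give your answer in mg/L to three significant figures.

C_s ≈ 6.33 mg/L

At sea level: C_s = 14.652 − 0.41022×28.7 + 0.007991×28.7² − 7.7774×10⁻⁵×28.7³ = 7.622 mg/L.
Pressure correction: C_s' = 7.622 × 0.830 = 6.326 mg/L.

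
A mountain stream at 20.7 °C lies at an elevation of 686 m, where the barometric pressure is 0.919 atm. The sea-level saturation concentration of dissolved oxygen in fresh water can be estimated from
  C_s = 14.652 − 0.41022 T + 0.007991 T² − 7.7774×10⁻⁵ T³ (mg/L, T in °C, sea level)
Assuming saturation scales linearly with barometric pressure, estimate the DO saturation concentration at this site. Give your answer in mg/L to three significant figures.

C_s ≈ 8.17 mg/L

At sea level: C_s = 14.652 − 0.41022×20.7 + 0.007991×20.7² − 7.7774×10⁻⁵×20.7³ = 8.895 mg/L.
Pressure correction: C_s' = 8.895 × 0.919 = 8.174 mg/L.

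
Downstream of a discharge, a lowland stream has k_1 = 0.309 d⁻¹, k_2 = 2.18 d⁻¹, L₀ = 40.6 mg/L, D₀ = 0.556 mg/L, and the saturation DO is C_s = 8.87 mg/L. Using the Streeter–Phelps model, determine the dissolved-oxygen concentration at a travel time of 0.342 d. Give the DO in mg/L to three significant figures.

DO ≈ 5.75 mg/L

k_1 L₀/(k_2−k_1) = 0.309×40.6/(2.18−0.309) = 12.55/1.871 = 6.705 mg/L.
e^(−k_1 t) = e^(−0.309×0.3420) = 0.8997; e^(−k_2 t) = e^(−2.18×0.3420) = 0.4745.
D = 6.705 × (0.8997 − 0.4745) + 0.556 × 0.4745 = 2.851 + 0.2638 = 3.115 mg/L.
DO = C_s − D = 8.87 − 3.115 = 5.755 mg/L.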